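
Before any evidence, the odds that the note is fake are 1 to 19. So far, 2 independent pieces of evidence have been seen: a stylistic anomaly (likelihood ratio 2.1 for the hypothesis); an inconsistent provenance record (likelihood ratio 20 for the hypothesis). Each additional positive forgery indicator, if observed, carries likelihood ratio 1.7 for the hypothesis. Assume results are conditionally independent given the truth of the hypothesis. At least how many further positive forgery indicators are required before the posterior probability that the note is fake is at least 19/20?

Prior odds = 1/19.
Combined Bayes factor of the evidence already in hand = 2.1 × 20 = 42.
Odds after that evidence = (1/19) × 42 = 42/19.
Target odds = 0.95/0.05 = 19.
Need 1.7ⁿ ≥ 19 ÷ (42/19) = 361/42.
1.7⁴ = 8.3521 falls short of 361/42 but 1.7⁵ = 1419857/100000 reaches it, so n = 5.

5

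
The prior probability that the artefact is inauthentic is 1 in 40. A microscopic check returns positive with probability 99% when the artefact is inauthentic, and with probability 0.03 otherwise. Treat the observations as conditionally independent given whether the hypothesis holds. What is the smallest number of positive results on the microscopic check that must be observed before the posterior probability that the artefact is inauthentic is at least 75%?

Prior odds: 0.025 ÷ 0.975 = 1/39.
Likelihood ratio of a positive result = 0.99/0.03 = 33.
Target posterior odds = 0.75/0.25 = 3.
Need (1/39) × 33ⁿ ≥ 3, i.e. 33ⁿ ≥ 117.
33¹ = 33 falls short of 117 but 33² = 1089 reaches it, so n = 2.

2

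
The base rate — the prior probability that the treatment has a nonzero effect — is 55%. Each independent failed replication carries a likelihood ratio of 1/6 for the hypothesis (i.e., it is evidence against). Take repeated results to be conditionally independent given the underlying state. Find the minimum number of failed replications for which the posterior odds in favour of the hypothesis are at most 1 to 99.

Prior odds = 0.55/0.45 = 11/9.
Likelihood ratio per failed replication = 1/6.
Target odds = 1/99.
Need (11/9) × (1/6)ⁿ ≤ 1/99, i.e. (1/6)ⁿ ≤ 1/121.
(1/6)² = 1/36 is still above 1/121 but (1/6)³ = 1/216 is at or below it, so n = 3.

3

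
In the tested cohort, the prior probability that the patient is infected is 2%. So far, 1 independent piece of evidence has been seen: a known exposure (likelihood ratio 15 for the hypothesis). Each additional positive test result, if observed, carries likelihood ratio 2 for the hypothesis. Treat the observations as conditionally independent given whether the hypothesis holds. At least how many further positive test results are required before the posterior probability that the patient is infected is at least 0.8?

4

Prior odds = 0.02/0.98 = 1/49.
Bayes factor of the evidence already in hand = 15.
Odds after that evidence = (1/49) × 15 = 15/49.
Target odds = 0.8/0.2 = 4.
Need 2ⁿ ≥ 4 ÷ (15/49) = 196/15.
2³ = 8 falls short of 196/15 but 2⁴ = 16 reaches it, so n = 4.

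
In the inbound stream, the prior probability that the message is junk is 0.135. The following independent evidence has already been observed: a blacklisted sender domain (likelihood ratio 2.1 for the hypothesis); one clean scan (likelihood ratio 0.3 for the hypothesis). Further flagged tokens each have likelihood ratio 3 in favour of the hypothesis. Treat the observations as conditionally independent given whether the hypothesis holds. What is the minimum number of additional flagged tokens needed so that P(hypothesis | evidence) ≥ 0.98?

6

Prior odds = 0.135/0.865 = 27/173.
Combined Bayes factor of the evidence already in hand = 2.1 × 0.3 = 0.63.
Odds after that evidence = (27/173) × 0.63 = 1701/17300.
Target odds = 0.98/0.02 = 49.
Need 3ⁿ ≥ 49 ÷ (1701/17300) = 121100/243.
3⁵ = 243 falls short of 121100/243 but 3⁶ = 729 reaches it, so n = 6.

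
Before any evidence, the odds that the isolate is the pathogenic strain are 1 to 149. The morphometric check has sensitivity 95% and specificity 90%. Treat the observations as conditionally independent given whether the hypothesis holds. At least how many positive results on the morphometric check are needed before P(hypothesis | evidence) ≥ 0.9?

4

Prior odds = 1/149.
False-positive rate = 1 − 0.9 = 0.1; likelihood ratio of a positive = 0.95/0.1 = 9.5.
Target odds: 0.9 ÷ 0.1 = 9.
Require 9.5ⁿ ≥ 9 ÷ (1/149) = 1341.
9.5³ = 857.375 falls short of 1341 but 9.5⁴ = 8145.0625 reaches it, so n = 4.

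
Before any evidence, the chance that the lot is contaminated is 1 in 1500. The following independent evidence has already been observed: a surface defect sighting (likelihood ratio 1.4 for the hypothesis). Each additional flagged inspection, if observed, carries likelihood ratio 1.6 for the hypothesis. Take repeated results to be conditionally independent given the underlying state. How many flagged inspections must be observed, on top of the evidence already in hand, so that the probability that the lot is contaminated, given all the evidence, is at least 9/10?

20

Prior odds = (1/1500)/(1499/1500) = 1/1499.
Bayes factor of the evidence already in hand = 1.4.
Odds after that evidence = (1/1499) × 1.4 = 7/7495.
Target odds = 0.9/0.1 = 9.
Need 1.6ⁿ ≥ 9 ÷ (7/7495) = 67455/7.
1.6¹⁹ ≈7555.79 falls short of 67455/7 but 1.6²⁰ ≈12089.3 reaches it, so n = 20.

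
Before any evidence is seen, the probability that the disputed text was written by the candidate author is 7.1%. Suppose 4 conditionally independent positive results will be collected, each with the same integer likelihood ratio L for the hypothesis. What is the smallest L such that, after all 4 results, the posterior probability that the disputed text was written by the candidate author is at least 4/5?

Prior odds = 0.071/0.929 = 71/929.
Target odds = 0.8/0.2 = 4.
Need L⁴ ≥ 4 ÷ (71/929) = 3716/71.
2⁴ = 16 < 3716/71 ≤ 81 = 3⁴, so L = 3.

3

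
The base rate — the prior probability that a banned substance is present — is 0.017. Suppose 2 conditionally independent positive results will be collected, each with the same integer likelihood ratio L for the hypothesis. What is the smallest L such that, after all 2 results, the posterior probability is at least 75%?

14

Prior odds = 0.017/0.983 = 17/983.
Target odds = 0.75/0.25 = 3.
Need L² ≥ 3 ÷ (17/983) = 2949/17.
13² = 169 < 2949/17 ≤ 196 = 14², so L = 14.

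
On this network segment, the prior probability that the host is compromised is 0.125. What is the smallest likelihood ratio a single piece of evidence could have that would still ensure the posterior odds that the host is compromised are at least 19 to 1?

133

Prior odds = 0.125/0.875 = 1/7.
Target odds = 19.
Required Bayes factor = 19 ÷ (1/7) = 133.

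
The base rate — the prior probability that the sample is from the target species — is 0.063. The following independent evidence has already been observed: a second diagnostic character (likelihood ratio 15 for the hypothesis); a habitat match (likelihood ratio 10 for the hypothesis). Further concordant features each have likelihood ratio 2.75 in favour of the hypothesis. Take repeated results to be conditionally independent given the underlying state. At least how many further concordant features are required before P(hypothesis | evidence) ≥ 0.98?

Prior odds = 0.063/0.937 = 63/937.
Combined Bayes factor of the evidence already in hand = 15 × 10 = 150.
Odds after that evidence = (63/937) × 150 = 9450/937.
Target odds = 0.98/0.02 = 49.
Need 2.75ⁿ ≥ 49 ÷ (9450/937) = 6559/1350.
2.75¹ = 2.75 falls short of 6559/1350 but 2.75² = 7.5625 reaches it, so n = 2.

2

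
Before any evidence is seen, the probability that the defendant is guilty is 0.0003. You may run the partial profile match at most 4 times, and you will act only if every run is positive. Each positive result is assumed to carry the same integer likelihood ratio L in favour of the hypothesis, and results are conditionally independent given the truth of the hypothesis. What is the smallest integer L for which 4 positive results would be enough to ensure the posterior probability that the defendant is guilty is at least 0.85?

12

Prior odds = 0.0003/0.9997 = 3/9997.
Target odds = 0.85/0.15 = 17/3.
Need L⁴ ≥ 17/3 ÷ (3/9997) = 169949/9.
11⁴ = 14641 < 169949/9 ≤ 20736 = 12⁴, so L = 12.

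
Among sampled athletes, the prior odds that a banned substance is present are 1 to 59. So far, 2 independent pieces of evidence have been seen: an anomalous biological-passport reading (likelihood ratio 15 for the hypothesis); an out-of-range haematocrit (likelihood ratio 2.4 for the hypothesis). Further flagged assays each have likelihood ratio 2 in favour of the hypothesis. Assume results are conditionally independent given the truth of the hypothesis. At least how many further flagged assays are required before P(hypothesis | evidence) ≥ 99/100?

8

Prior odds = 1/59.
Combined Bayes factor of the evidence already in hand = 15 × 2.4 = 36.
Odds after that evidence = (1/59) × 36 = 36/59.
Target odds = 0.99/0.01 = 99.
Need 2ⁿ ≥ 99 ÷ (36/59) = 162.25.
2⁷ = 128 falls short of 162.25 but 2⁸ = 256 reaches it, so n = 8.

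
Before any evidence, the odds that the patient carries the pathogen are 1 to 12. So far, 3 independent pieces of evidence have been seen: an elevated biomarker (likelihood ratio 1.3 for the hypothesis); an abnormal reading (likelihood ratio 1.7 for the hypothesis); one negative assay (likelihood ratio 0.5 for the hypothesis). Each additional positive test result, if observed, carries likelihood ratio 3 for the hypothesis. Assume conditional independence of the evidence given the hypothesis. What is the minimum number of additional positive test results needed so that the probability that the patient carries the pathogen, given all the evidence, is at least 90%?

5

Prior odds = 1/12.
Combined Bayes factor of the evidence already in hand = 1.3 × 1.7 × 0.5 = 1.105.
Odds after that evidence = (1/12) × 1.105 = 221/2400.
Target odds = 0.9/0.1 = 9.
Need 3ⁿ ≥ 9 ÷ (221/2400) = 21600/221.
3⁴ = 81 falls short of 21600/221 but 3⁵ = 243 reaches it, so n = 5.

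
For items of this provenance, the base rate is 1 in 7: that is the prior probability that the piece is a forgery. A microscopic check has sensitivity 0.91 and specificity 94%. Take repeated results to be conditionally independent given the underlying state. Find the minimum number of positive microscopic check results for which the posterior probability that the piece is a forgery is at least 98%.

Prior odds = (1/7)/(6/7) = 1/6.
False-positive rate = 1 − 0.94 = 0.06; likelihood ratio of a positive = 0.91/0.06 = 91/6.
Target posterior odds = 0.98/0.02 = 49.
Require (91/6)ⁿ ≥ 49 ÷ (1/6) = 294.
(91/6)² = 8281/36 falls short of 294 but (91/6)³ = 753571/216 reaches it, so n = 3.

3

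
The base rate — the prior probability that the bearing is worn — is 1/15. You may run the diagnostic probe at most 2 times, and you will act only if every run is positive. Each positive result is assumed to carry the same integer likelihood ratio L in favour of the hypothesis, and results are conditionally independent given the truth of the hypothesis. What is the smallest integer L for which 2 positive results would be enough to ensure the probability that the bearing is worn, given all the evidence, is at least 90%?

Prior odds = (1/15)/(14/15) = 1/14.
Target odds = 0.9/0.1 = 9.
Need L² ≥ 9 ÷ (1/14) = 126.
11² = 121 < 126 ≤ 144 = 12², so L = 12.

12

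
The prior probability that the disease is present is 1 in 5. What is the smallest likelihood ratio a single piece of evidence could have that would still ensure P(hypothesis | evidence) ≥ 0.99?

396

Prior odds = 0.2/0.8 = 0.25.
Target odds = 0.99/0.01 = 99.
Required Bayes factor = 99 ÷ 0.25 = 396.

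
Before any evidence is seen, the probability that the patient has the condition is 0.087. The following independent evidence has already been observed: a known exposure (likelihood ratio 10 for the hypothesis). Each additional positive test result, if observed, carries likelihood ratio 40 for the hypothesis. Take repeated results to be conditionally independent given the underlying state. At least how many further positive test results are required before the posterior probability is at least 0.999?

2

Prior odds = 0.087/0.913 = 87/913.
Bayes factor of the evidence already in hand = 10.
Odds after that evidence = (87/913) × 10 = 870/913.
Target odds = 0.999/0.001 = 999.
Need 40ⁿ ≥ 999 ÷ (870/913) = 304029/290.
40¹ = 40 falls short of 304029/290 but 40² = 1600 reaches it, so n = 2.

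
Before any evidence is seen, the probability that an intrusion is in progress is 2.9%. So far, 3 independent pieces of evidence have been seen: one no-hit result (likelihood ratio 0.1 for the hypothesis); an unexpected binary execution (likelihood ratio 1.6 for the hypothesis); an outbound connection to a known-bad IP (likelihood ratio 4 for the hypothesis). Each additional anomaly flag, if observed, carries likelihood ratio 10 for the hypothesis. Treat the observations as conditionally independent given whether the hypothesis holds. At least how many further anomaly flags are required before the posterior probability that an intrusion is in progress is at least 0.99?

4

Prior odds = 0.029/0.971 = 29/971.
Combined Bayes factor of the evidence already in hand = 0.1 × 1.6 × 4 = 0.64.
Odds after that evidence = (29/971) × 0.64 = 464/24275.
Target odds = 0.99/0.01 = 99.
Need 10ⁿ ≥ 99 ÷ (464/24275) = 2403225/464.
10³ = 1000 falls short of 2403225/464 but 10⁴ = 10000 reaches it, so n = 4.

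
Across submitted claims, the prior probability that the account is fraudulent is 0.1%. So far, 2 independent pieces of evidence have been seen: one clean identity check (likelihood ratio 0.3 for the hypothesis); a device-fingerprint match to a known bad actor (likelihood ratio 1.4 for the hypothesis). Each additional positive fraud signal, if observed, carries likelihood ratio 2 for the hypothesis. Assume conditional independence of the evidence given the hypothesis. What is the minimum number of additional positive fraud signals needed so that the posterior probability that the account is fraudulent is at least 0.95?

Prior odds = 0.001/0.999 = 1/999.
Combined Bayes factor of the evidence already in hand = 0.3 × 1.4 = 0.42.
Odds after that evidence = (1/999) × 0.42 = 7/16650.
Target odds = 0.95/0.05 = 19.
Need 2ⁿ ≥ 19 ÷ (7/16650) = 316350/7.
2¹⁵ = 32768 falls short of 316350/7 but 2¹⁶ = 65536 reaches it, so n = 16.

16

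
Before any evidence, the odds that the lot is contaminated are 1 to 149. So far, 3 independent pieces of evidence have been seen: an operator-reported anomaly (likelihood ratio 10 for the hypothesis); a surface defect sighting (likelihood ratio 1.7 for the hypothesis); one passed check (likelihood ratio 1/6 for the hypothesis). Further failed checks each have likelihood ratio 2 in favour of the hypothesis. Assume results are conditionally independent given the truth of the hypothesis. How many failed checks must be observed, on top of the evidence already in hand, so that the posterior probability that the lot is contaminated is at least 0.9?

Prior odds = 1/149.
Combined Bayes factor of the evidence already in hand = 10 × 1.7 × (1/6) = 17/6.
Odds after that evidence = (1/149) × 17/6 = 17/894.
Target odds = 0.9/0.1 = 9.
Need 2ⁿ ≥ 9 ÷ (17/894) = 8046/17.
2⁸ = 256 falls short of 8046/17 but 2⁹ = 512 reaches it, so n = 9.

9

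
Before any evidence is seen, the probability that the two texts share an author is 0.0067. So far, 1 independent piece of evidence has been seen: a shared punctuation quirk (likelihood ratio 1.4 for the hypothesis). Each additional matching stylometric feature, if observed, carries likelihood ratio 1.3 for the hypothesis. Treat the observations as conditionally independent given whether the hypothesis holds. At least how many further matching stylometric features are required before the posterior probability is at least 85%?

25

Prior odds = 0.0067/0.9933 = 67/9933.
Bayes factor of the evidence already in hand = 1.4.
Odds after that evidence = (67/9933) × 1.4 = 67/7095.
Target odds = 0.85/0.15 = 17/3.
Need 1.3ⁿ ≥ 17/3 ÷ (67/7095) = 40205/67.
1.3²⁴ ≈542.801 falls short of 40205/67 but 1.3²⁵ ≈705.641 reaches it, so n = 25.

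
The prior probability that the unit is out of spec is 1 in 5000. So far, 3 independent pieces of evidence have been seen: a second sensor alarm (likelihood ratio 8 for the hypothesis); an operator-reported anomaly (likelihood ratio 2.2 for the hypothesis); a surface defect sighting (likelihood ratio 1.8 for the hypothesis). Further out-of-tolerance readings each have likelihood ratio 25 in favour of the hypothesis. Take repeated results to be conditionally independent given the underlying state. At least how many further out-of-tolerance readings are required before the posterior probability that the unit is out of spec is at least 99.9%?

Prior odds = 0.0002/0.9998 = 1/4999.
Combined Bayes factor of the evidence already in hand = 8 × 2.2 × 1.8 = 31.68.
Odds after that evidence = (1/4999) × 31.68 = 792/124975.
Target odds = 0.999/0.001 = 999.
Need 25ⁿ ≥ 999 ÷ (792/124975) = 13872225/88.
25³ = 15625 falls short of 13872225/88 but 25⁴ = 390625 reaches it, so n = 4.

4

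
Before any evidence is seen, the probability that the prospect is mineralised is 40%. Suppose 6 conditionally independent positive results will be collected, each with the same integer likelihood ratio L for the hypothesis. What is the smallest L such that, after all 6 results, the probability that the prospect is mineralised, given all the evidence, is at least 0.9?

Prior odds = 0.4/0.6 = 2/3.
Target odds = 0.9/0.1 = 9.
Need L⁶ ≥ 9 ÷ (2/3) = 13.5.
1⁶ = 1 < 13.5 ≤ 64 = 2⁶, so L = 2.

2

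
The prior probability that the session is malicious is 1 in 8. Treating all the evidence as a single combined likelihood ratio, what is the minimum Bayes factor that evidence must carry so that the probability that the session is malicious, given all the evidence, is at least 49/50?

343

Prior odds = 0.125/0.875 = 1/7.
Target odds = 0.98/0.02 = 49.
Required Bayes factor = 49 ÷ (1/7) = 343.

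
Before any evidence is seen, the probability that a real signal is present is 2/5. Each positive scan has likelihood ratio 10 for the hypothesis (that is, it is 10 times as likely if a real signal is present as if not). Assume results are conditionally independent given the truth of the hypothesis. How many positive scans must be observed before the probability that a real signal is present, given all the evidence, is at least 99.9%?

4

Prior odds = 0.4/0.6 = 2/3.
Likelihood ratio per positive scan = 10.
Target posterior odds = 0.999/0.001 = 999.
Need (2/3) × 10ⁿ ≥ 999, i.e. 10ⁿ ≥ 1498.5.
10³ = 1000 falls short of 1498.5 but 10⁴ = 10000 reaches it, so n = 4.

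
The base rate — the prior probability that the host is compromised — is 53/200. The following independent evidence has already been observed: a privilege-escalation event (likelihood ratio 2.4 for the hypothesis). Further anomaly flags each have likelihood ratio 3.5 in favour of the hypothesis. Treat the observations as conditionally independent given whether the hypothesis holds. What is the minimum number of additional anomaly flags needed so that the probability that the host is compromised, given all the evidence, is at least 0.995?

5

Prior odds = 0.265/0.735 = 53/147.
Bayes factor of the evidence already in hand = 2.4.
Odds after that evidence = (53/147) × 2.4 = 212/245.
Target odds = 0.995/0.005 = 199.
Need 3.5ⁿ ≥ 199 ÷ (212/245) = 48755/212.
3.5⁴ = 150.0625 falls short of 48755/212 but 3.5⁵ = 525.21875 reaches it, so n = 5.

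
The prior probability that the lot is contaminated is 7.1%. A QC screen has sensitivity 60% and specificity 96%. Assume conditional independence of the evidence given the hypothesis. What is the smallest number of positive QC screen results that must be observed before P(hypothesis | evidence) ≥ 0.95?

Prior odds: 0.071 ÷ 0.929 = 71/929.
False-positive rate = 1 − 0.96 = 0.04; likelihood ratio of a positive = 0.6/0.04 = 15.
Target odds: 0.95 ÷ 0.05 = 19.
Need (71/929) × 15ⁿ ≥ 19, i.e. 15ⁿ ≥ 17651/71.
15² = 225 falls short of 17651/71 but 15³ = 3375 reaches it, so n = 3.

3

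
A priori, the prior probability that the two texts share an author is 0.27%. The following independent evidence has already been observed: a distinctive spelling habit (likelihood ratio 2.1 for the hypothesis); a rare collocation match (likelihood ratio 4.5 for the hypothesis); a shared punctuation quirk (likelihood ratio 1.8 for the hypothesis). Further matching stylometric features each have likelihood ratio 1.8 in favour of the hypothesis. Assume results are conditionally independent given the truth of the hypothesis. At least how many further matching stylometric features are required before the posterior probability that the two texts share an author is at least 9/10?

Prior odds = 0.0027/0.9973 = 27/9973.
Combined Bayes factor of the evidence already in hand = 2.1 × 4.5 × 1.8 = 17.01.
Odds after that evidence = (27/9973) × 17.01 = 45927/997300.
Target odds = 0.9/0.1 = 9.
Need 1.8ⁿ ≥ 9 ÷ (45927/997300) = 997300/5103.
1.8⁸ = 43046721/390625 falls short of 997300/5103 but 1.8⁹ = 387420489/1953125 reaches it, so n = 9.

9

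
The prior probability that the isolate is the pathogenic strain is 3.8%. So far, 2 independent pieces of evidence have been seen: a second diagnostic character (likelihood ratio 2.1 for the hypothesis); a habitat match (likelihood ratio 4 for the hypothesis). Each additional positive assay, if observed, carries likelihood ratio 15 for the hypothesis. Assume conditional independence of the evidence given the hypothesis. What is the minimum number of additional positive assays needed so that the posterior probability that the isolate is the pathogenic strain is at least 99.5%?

Prior odds = 0.038/0.962 = 19/481.
Combined Bayes factor of the evidence already in hand = 2.1 × 4 = 8.4.
Odds after that evidence = (19/481) × 8.4 = 798/2405.
Target odds = 0.995/0.005 = 199.
Need 15ⁿ ≥ 199 ÷ (798/2405) = 478595/798.
15² = 225 falls short of 478595/798 but 15³ = 3375 reaches it, so n = 3.

3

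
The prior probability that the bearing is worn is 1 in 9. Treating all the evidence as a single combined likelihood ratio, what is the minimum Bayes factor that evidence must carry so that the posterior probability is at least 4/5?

Prior odds = (1/9)/(8/9) = 0.125.
Target odds = 0.8/0.2 = 4.
Required Bayes factor = 4 ÷ 0.125 = 32.

32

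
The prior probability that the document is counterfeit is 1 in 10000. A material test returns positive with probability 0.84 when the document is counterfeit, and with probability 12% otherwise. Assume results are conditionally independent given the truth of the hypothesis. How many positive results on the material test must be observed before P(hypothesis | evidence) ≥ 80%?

6

Prior odds: 0.0001 ÷ 0.9999 = 1/9999.
Likelihood ratio of a positive result = 0.84/0.12 = 7.
Target posterior odds = 0.8/0.2 = 4.
Need (1/9999) × 7ⁿ ≥ 4, i.e. 7ⁿ ≥ 39996.
7⁵ = 16807 falls short of 39996 but 7⁶ = 117649 reaches it, so n = 6.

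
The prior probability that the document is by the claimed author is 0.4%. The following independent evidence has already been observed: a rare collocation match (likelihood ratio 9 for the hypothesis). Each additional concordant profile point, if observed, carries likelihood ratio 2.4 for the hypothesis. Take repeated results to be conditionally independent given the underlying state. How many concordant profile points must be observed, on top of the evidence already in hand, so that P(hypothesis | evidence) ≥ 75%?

Prior odds = 0.004/0.996 = 1/249.
Bayes factor of the evidence already in hand = 9.
Odds after that evidence = (1/249) × 9 = 3/83.
Target odds = 0.75/0.25 = 3.
Need 2.4ⁿ ≥ 3 ÷ (3/83) = 83.
2.4⁵ = 79.62624 falls short of 83 but 2.4⁶ = 2985984/15625 reaches it, so n = 6.

6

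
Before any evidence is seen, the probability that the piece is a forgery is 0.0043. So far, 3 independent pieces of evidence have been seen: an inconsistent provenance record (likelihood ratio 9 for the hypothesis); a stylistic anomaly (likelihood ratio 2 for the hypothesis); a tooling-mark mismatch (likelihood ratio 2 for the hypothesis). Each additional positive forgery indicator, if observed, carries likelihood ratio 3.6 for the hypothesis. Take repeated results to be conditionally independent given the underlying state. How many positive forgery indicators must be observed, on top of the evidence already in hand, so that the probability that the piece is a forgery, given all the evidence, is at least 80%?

Prior odds = 0.0043/0.9957 = 43/9957.
Combined Bayes factor of the evidence already in hand = 9 × 2 × 2 = 36.
Odds after that evidence = (43/9957) × 36 = 516/3319.
Target odds = 0.8/0.2 = 4.
Need 3.6ⁿ ≥ 4 ÷ (516/3319) = 3319/129.
3.6² = 12.96 falls short of 3319/129 but 3.6³ = 46.656 reaches it, so n = 3.

3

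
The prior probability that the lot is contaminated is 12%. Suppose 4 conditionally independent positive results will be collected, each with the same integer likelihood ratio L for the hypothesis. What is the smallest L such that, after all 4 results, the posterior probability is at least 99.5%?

Prior odds = 0.12/0.88 = 3/22.
Target odds = 0.995/0.005 = 199.
Need L⁴ ≥ 199 ÷ (3/22) = 4378/3.
6⁴ = 1296 < 4378/3 ≤ 2401 = 7⁴, so L = 7.

7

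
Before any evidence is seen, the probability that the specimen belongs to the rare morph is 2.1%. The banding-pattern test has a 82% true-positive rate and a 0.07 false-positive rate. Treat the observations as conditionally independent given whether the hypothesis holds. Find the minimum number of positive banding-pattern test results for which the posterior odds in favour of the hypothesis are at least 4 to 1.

Prior odds = 0.021/0.979 = 21/979.
Likelihood ratio of a positive result = 0.82/0.07 = 82/7.
Target odds = 4.
Need (21/979) × (82/7)ⁿ ≥ 4, i.e. (82/7)ⁿ ≥ 3916/21.
(82/7)² = 6724/49 falls short of 3916/21 but (82/7)³ = 551368/343 reaches it, so n = 3.

3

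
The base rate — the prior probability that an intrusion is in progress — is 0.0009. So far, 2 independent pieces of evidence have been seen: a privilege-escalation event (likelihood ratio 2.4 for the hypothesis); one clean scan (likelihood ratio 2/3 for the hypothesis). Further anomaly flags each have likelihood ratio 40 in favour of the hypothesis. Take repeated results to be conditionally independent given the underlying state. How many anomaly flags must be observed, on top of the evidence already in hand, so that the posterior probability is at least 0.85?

Prior odds = 0.0009/0.9991 = 9/9991.
Combined Bayes factor of the evidence already in hand = 2.4 × (2/3) = 1.6.
Odds after that evidence = (9/9991) × 1.6 = 72/49955.
Target odds = 0.85/0.15 = 17/3.
Need 40ⁿ ≥ 17/3 ÷ (72/49955) = 849235/216.
40² = 1600 falls short of 849235/216 but 40³ = 64000 reaches it, so n = 3.

3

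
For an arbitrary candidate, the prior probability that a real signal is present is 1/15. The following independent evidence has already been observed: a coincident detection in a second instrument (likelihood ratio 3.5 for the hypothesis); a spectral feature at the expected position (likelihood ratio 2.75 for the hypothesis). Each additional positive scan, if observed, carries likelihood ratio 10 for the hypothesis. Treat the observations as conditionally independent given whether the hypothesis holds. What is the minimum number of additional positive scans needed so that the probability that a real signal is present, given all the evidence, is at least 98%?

2

Prior odds = (1/15)/(14/15) = 1/14.
Combined Bayes factor of the evidence already in hand = 3.5 × 2.75 = 9.625.
Odds after that evidence = (1/14) × 9.625 = 0.6875.
Target odds = 0.98/0.02 = 49.
Need 10ⁿ ≥ 49 ÷ 0.6875 = 784/11.
10¹ = 10 falls short of 784/11 but 10² = 100 reaches it, so n = 2.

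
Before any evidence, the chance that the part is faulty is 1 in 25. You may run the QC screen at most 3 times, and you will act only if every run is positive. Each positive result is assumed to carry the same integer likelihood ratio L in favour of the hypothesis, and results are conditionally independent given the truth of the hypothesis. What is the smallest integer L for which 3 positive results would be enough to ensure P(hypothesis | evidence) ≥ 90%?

Prior odds = 0.04/0.96 = 1/24.
Target odds = 0.9/0.1 = 9.
Need L³ ≥ 9 ÷ (1/24) = 216.
5³ = 125 < 216 ≤ 216 = 6³, so L = 6.

6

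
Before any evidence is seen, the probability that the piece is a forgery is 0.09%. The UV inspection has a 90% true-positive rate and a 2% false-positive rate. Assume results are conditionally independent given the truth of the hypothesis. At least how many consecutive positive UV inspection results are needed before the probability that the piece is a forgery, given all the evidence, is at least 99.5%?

Prior odds = 0.0009/0.9991 = 9/9991.
Likelihood ratio of a positive result = 0.9/0.02 = 45.
Target odds: 0.995 ÷ 0.005 = 199.
Need (9/9991) × 45ⁿ ≥ 199, i.e. 45ⁿ ≥ 1988209/9.
45³ = 91125 falls short of 1988209/9 but 45⁴ = 4100625 reaches it, so n = 4.

4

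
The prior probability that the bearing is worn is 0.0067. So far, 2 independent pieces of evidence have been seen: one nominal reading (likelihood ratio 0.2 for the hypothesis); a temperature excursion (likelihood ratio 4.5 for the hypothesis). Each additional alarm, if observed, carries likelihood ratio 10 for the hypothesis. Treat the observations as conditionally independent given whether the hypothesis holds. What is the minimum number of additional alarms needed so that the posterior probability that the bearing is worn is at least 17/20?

Prior odds = 0.0067/0.9933 = 67/9933.
Combined Bayes factor of the evidence already in hand = 0.2 × 4.5 = 0.9.
Odds after that evidence = (67/9933) × 0.9 = 201/33110.
Target odds = 0.85/0.15 = 17/3.
Need 10ⁿ ≥ 17/3 ÷ (201/33110) = 562870/603.
10² = 100 falls short of 562870/603 but 10³ = 1000 reaches it, so n = 3.

3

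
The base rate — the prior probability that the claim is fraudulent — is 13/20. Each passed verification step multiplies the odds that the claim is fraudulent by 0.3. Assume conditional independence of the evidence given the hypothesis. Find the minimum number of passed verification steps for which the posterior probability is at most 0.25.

Prior odds: 0.65 ÷ 0.35 = 13/7.
Likelihood ratio per passed verification step = 0.3.
Target odds: 0.25 ÷ 0.75 = 1/3.
Need (13/7) × 0.3ⁿ ≤ 1/3, i.e. 0.3ⁿ ≤ 7/39.
0.3¹ = 0.3 is still above 7/39 but 0.3² = 0.09 is at or below it, so n = 2.

2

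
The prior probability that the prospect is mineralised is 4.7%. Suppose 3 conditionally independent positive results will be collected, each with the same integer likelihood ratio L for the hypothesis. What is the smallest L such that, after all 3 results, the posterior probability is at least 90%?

6

Prior odds = 0.047/0.953 = 47/953.
Target odds = 0.9/0.1 = 9.
Need L³ ≥ 9 ÷ (47/953) = 8577/47.
5³ = 125 < 8577/47 ≤ 216 = 6³, so L = 6.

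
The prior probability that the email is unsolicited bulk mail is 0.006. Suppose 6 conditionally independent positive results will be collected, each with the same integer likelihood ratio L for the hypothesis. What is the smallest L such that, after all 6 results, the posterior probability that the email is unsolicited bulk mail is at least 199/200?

Prior odds = 0.006/0.994 = 3/497.
Target odds = 0.995/0.005 = 199.
Need L⁶ ≥ 199 ÷ (3/497) = 98903/3.
5⁶ = 15625 < 98903/3 ≤ 46656 = 6⁶, so L = 6.

6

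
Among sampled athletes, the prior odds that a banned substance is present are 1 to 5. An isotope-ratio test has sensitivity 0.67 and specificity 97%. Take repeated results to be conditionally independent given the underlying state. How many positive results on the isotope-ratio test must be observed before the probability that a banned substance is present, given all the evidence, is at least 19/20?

Prior odds = 0.2.
False-positive rate = 1 − 0.97 = 0.03; likelihood ratio of a positive = 0.67/0.03 = 67/3.
Target posterior odds = 0.95/0.05 = 19.
Require (67/3)ⁿ ≥ 19 ÷ 0.2 = 95.
(67/3)¹ = 67/3 falls short of 95 but (67/3)² = 4489/9 reaches it, so n = 2.

2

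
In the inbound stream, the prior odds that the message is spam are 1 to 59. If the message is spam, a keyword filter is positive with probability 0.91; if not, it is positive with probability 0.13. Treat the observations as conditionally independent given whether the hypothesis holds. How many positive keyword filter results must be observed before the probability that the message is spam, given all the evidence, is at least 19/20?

Prior odds = 1/59.
Likelihood ratio of a positive = 0.91/0.13 = 7.
Target posterior odds = 0.95/0.05 = 19.
Need (1/59) × 7ⁿ ≥ 19, i.e. 7ⁿ ≥ 1121.
7³ = 343 falls short of 1121 but 7⁴ = 2401 reaches it, so n = 4.

4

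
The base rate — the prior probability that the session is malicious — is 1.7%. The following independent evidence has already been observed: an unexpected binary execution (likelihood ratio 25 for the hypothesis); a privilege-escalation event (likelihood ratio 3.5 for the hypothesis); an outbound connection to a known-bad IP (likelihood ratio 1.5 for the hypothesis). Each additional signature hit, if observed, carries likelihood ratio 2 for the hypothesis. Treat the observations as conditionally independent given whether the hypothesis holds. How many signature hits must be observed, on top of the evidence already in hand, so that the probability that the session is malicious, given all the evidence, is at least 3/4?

1

Prior odds = 0.017/0.983 = 17/983.
Combined Bayes factor of the evidence already in hand = 25 × 3.5 × 1.5 = 131.25.
Odds after that evidence = (17/983) × 131.25 = 8925/3932.
Target odds = 0.75/0.25 = 3.
Need 2ⁿ ≥ 3 ÷ (8925/3932) = 3932/2975.
2¹ = 2, which meets the required 3932/2975; so n = 1.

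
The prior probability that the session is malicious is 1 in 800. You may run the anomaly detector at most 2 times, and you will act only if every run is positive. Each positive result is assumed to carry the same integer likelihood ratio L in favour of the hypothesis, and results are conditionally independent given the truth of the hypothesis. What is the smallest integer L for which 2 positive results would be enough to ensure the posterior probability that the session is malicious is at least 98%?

198

Prior odds = 0.00125/0.99875 = 1/799.
Target odds = 0.98/0.02 = 49.
Need L² ≥ 49 ÷ (1/799) = 39151.
197² = 38809 < 39151 ≤ 39204 = 198², so L = 198.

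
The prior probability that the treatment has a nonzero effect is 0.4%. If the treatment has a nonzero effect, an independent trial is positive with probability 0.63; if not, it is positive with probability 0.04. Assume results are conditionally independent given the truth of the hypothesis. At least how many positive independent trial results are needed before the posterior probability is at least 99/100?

4

Prior odds = 0.004/0.996 = 1/249.
Likelihood ratio of a positive = 0.63/0.04 = 15.75.
Target posterior odds = 0.99/0.01 = 99.
Require 15.75ⁿ ≥ 99 ÷ (1/249) = 24651.
15.75³ = 3906.984375 falls short of 24651 but 15.75⁴ = 15752961/256 reaches it, so n = 4.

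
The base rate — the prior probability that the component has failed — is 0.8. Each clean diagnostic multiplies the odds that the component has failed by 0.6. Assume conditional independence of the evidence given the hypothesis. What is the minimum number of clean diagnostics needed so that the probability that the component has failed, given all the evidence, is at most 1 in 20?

9

Prior odds: 0.8 ÷ 0.2 = 4.
Likelihood ratio per clean diagnostic = 0.6.
Target odds: 0.05 ÷ 0.95 = 1/19.
Need 4 × 0.6ⁿ ≤ 1/19, i.e. 0.6ⁿ ≤ 1/76.
0.6⁸ = 6561/390625 is still above 1/76 but 0.6⁹ = 19683/1953125 is at or below it, so n = 9.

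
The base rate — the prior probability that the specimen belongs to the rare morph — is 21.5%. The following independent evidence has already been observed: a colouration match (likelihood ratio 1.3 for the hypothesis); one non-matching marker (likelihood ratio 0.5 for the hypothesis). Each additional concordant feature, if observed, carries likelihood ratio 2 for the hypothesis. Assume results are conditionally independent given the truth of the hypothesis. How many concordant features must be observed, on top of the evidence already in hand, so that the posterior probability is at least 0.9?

Prior odds = 0.215/0.785 = 43/157.
Combined Bayes factor of the evidence already in hand = 1.3 × 0.5 = 0.65.
Odds after that evidence = (43/157) × 0.65 = 559/3140.
Target odds = 0.9/0.1 = 9.
Need 2ⁿ ≥ 9 ÷ (559/3140) = 28260/559.
2⁵ = 32 falls short of 28260/559 but 2⁶ = 64 reaches it, so n = 6.

6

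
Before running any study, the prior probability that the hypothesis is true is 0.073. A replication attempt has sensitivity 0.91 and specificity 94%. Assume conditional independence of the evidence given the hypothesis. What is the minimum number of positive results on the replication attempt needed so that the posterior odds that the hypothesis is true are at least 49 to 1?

3

Prior odds: 0.073 ÷ 0.927 = 73/927.
False-positive rate = 1 − 0.94 = 0.06; likelihood ratio of a positive = 0.91/0.06 = 91/6.
Target odds = 49.
Need (73/927) × (91/6)ⁿ ≥ 49, i.e. (91/6)ⁿ ≥ 45423/73.
(91/6)² = 8281/36 falls short of 45423/73 but (91/6)³ = 753571/216 reaches it, so n = 3.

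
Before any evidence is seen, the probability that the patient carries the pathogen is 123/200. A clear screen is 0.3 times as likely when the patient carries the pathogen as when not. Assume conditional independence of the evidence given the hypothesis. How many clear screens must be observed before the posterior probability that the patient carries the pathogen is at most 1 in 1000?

7

Prior odds = 0.615/0.385 = 123/77.
Likelihood ratio per clear screen = 0.3.
Target posterior odds = 0.001/0.999 = 1/999.
Need (123/77) × 0.3ⁿ ≤ 1/999, i.e. 0.3ⁿ ≤ 77/122877.
0.3⁶ = 729/1000000 is still above 77/122877 but 0.3⁷ = 2187/10000000 is at or below it, so n = 7.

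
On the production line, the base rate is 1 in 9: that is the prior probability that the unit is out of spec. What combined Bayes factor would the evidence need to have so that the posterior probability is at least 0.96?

Prior odds = (1/9)/(8/9) = 0.125.
Target odds = 0.96/0.04 = 24.
Required Bayes factor = 24 ÷ 0.125 = 192.

192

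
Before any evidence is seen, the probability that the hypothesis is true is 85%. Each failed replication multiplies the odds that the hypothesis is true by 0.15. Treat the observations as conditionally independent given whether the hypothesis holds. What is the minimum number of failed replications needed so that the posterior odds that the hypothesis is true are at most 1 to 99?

Prior odds = 0.85/0.15 = 17/3.
Likelihood ratio per failed replication = 0.15.
Target odds = 1/99.
Require 0.15ⁿ ≤ 1/99 ÷ (17/3) = 1/561.
0.15³ = 0.003375 is still above 1/561 but 0.15⁴ = 81/160000 is at or below it, so n = 4.

4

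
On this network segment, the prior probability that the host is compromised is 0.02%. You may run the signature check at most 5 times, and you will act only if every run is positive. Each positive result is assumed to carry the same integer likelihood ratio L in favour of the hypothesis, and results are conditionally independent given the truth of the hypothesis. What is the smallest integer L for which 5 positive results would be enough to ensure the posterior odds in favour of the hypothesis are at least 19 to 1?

10

Prior odds = 0.0002/0.9998 = 1/4999.
Target odds = 19.
Need L⁵ ≥ 19 ÷ (1/4999) = 94981.
9⁵ = 59049 < 94981 ≤ 100000 = 10⁵, so L = 10.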